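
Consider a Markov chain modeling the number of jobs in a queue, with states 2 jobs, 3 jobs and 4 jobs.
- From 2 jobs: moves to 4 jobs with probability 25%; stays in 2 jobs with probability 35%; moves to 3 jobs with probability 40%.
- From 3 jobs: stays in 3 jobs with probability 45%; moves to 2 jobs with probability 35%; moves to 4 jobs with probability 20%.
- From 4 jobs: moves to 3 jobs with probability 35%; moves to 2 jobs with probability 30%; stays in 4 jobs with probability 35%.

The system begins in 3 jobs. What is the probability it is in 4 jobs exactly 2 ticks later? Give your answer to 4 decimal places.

Sum over the intermediate state after 1 tick:
P = P(3 jobs→2 jobs)·P(2 jobs→4 jobs) + P(3 jobs→3 jobs)·P(3 jobs→4 jobs) + P(3 jobs→4 jobs)·P(4 jobs→4 jobs)
  = 0.35×0.25 + 0.45×0.2 + 0.2×0.35
  = 0.0875 + 0.0900 + 0.0700 = 0.2475

0.2475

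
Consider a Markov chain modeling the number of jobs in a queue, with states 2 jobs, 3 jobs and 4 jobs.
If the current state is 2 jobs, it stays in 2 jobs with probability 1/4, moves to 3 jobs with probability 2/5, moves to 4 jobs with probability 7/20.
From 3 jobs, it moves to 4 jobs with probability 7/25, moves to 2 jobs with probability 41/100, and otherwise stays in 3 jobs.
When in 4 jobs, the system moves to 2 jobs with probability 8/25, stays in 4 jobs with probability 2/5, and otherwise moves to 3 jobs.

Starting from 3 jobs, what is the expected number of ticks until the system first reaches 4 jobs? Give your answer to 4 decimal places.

3.2815

Let t(s) be the expected number of ticks to first reach 4 jobs from state s, with t(4 jobs) = 0. Conditioning on the first tick:
t(2 jobs) = 1 + 0.25·t(2 jobs) + 0.4·t(3 jobs)
t(3 jobs) = 1 + 0.41·t(2 jobs) + 0.31·t(3 jobs)
Solving: t(2 jobs) = 3.0835, t(3 jobs) = 3.2815.
Expected ticks from 3 jobs to 4 jobs: 3.2815.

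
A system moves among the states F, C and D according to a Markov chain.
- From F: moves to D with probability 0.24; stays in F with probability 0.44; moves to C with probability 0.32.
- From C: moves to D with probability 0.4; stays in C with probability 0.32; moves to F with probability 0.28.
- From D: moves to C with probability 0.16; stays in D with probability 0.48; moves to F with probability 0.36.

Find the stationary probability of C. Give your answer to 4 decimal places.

Let the stationary distribution be π with π = πP and π_1 + π_2 + π_3 = 1.
π_1 = 0.44·π_1 + 0.28·π_2 + 0.36·π_3
π_2 = 0.32·π_1 + 0.32·π_2 + 0.16·π_3
Solving with the normalization constraint gives π = (0.3686, 0.2607, 0.3707).
So the stationary probability of C is 0.2607.

0.2607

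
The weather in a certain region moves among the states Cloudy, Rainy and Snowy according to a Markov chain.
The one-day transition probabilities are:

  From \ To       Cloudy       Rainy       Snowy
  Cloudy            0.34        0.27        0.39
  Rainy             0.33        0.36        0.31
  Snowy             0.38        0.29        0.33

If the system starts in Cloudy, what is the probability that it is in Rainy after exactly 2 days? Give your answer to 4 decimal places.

Sum over the intermediate state after 1 day:
P = P(Cloudy→Cloudy)·P(Cloudy→Rainy) + P(Cloudy→Rainy)·P(Rainy→Rainy) + P(Cloudy→Snowy)·P(Snowy→Rainy)
  = 0.34×0.27 + 0.27×0.36 + 0.39×0.29
  = 0.0918 + 0.0972 + 0.1131 = 0.3021

0.3021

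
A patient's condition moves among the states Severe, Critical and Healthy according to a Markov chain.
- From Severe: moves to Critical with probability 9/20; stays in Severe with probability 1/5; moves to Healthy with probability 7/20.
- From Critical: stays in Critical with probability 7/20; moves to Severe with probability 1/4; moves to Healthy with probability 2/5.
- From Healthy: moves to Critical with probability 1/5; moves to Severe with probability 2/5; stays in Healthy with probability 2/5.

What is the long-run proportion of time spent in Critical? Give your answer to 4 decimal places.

Let the stationary distribution be π with π = πP and π_1 + π_2 + π_3 = 1.
π_1 = 0.2·π_1 + 0.25·π_2 + 0.4·π_3
π_2 = 0.45·π_1 + 0.35·π_2 + 0.2·π_3
Solving with the normalization constraint gives π = (0.2931, 0.3215, 0.3853).
So the stationary probability of Critical is 0.3215.

0.3215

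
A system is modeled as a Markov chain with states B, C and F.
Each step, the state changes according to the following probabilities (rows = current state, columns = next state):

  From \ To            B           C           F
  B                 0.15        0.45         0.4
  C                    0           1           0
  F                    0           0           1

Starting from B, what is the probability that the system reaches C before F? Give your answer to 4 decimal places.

Let h(s) be the probability of absorption at C starting from transient state s. Then h(C) = 1 and h(F) = 0. By first-step analysis:
h(B) = 0.15·h(B) + 0.45·1 + 0.4·0
Solving: h(B) = 0.5294.
Starting from B, the probability is 0.5294.

0.5294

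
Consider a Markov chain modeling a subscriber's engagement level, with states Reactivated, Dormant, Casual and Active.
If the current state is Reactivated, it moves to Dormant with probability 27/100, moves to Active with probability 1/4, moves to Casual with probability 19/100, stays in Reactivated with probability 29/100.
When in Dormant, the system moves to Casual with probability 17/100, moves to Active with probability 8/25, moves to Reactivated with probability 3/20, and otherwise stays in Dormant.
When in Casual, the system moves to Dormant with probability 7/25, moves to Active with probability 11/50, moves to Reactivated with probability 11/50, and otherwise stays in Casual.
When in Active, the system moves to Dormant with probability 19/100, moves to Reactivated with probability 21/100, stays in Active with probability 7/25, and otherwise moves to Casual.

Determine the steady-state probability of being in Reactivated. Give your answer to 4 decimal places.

0.2129

Let the stationary distribution be π with π = πP and π_1 + π_2 + π_3 + π_4 = 1.
π_1 = 0.29·π_1 + 0.15·π_2 + 0.22·π_3 + 0.21·π_4
π_2 = 0.27·π_1 + 0.36·π_2 + 0.28·π_3 + 0.19·π_4
π_3 = 0.19·π_1 + 0.17·π_2 + 0.28·π_3 + 0.32·π_4
Solving with the normalization constraint gives π = (0.2129, 0.2756, 0.2413, 0.2702).
So the stationary probability of Reactivated is 0.2129.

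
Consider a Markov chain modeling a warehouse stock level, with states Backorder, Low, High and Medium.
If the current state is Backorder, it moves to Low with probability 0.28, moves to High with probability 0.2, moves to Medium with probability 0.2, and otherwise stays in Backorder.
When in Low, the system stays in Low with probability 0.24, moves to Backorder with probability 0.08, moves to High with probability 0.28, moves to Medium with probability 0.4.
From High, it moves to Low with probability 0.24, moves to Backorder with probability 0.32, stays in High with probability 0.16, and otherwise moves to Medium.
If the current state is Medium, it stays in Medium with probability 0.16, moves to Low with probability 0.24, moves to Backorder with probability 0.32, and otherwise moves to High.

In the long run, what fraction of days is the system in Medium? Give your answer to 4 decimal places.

Let the stationary distribution be π with π = πP and π_1 + π_2 + π_3 + π_4 = 1.
π_1 = 0.32·π_1 + 0.08·π_2 + 0.32·π_3 + 0.32·π_4
π_2 = 0.28·π_1 + 0.24·π_2 + 0.24·π_3 + 0.24·π_4
π_3 = 0.2·π_1 + 0.28·π_2 + 0.16·π_3 + 0.28·π_4
Solving with the normalization constraint gives π = (0.2599, 0.2504, 0.2314, 0.2583).
So the stationary probability of Medium is 0.2583.

0.2583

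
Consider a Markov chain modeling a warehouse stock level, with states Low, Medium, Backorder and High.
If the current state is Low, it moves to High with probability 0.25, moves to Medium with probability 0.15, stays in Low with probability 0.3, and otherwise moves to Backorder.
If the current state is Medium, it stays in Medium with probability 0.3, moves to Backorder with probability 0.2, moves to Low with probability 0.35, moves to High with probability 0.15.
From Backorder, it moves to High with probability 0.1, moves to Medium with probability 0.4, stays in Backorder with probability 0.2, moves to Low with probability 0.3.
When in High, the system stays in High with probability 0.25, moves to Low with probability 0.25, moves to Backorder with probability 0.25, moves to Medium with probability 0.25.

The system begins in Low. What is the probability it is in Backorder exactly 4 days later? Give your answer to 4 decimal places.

0.2397

Propagate the distribution vector 4 days from Low.
After 0 days: (1.0000, 0.0000, 0.0000, 0.0000)
After 1 day: (0.3000, 0.1500, 0.3000, 0.2500)
After 2 days: (0.2950, 0.2725, 0.2425, 0.1900)
After 3 days: (0.3041, 0.2705, 0.2390, 0.1864)
After 4 days: (0.3042, 0.2690, 0.2397, 0.1871)
P(in Backorder after 4 days) = 0.2397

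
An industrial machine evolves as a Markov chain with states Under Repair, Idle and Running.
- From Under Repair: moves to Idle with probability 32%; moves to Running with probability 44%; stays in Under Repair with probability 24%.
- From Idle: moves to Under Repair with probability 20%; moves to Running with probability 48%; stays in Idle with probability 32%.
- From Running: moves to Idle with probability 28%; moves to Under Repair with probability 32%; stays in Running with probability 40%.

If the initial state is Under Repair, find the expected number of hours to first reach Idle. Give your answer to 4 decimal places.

3.2995

Let t(s) be the expected number of hours to first reach Idle from state s, with t(Idle) = 0. Conditioning on the first hour:
t(Under Repair) = 1 + 0.24·t(Under Repair) + 0.44·t(Running)
t(Running) = 1 + 0.32·t(Under Repair) + 0.4·t(Running)
Solving: t(Under Repair) = 3.2995, t(Running) = 3.4264.
Expected hours from Under Repair to Idle: 3.2995.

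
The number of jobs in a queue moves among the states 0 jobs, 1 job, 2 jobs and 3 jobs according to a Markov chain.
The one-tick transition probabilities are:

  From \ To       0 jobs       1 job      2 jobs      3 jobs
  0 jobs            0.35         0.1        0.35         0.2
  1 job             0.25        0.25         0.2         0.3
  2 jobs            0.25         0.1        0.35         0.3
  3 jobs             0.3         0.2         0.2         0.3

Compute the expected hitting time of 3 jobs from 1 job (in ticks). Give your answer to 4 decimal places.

Let t(s) be the expected number of ticks to first reach 3 jobs from state s, with t(3 jobs) = 0. Conditioning on the first tick:
t(0 jobs) = 1 + 0.35·t(0 jobs) + 0.1·t(1 job) + 0.35·t(2 jobs)
t(1 job) = 1 + 0.25·t(0 jobs) + 0.25·t(1 job) + 0.2·t(2 jobs)
t(2 jobs) = 1 + 0.25·t(0 jobs) + 0.1·t(1 job) + 0.35·t(2 jobs)
Solving: t(0 jobs) = 4.0816, t(1 job) = 3.6735, t(2 jobs) = 3.6735.
Expected ticks from 1 job to 3 jobs: 3.6735.

3.6735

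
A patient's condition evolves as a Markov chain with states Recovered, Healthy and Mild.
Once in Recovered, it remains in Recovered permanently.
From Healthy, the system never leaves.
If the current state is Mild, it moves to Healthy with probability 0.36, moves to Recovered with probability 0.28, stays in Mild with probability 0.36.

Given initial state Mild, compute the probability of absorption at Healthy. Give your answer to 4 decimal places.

Let h(s) be the probability of absorption at Healthy starting from transient state s. Then h(Healthy) = 1 and h(Recovered) = 0. By first-step analysis:
h(Mild) = 0.28·0 + 0.36·1 + 0.36·h(Mild)
Solving: h(Mild) = 0.5625.
Starting from Mild, the probability is 0.5625.

0.5625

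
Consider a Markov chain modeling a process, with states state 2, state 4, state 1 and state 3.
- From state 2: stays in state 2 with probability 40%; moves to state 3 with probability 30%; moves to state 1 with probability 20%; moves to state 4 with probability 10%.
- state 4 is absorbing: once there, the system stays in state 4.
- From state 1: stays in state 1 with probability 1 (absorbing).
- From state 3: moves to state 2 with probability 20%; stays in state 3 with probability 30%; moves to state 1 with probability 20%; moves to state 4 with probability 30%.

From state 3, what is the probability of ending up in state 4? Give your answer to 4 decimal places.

Let h(s) be the probability of absorption at state 4 starting from transient state s. Then h(state 4) = 1 and h(state 1) = 0. By first-step analysis:
h(state 2) = 0.4·h(state 2) + 0.1·1 + 0.2·0 + 0.3·h(state 3)
h(state 3) = 0.2·h(state 2) + 0.3·1 + 0.2·0 + 0.3·h(state 3)
Solving: h(state 2) = 0.4444, h(state 3) = 0.5556.
Starting from state 3, the probability is 0.5556.

0.5556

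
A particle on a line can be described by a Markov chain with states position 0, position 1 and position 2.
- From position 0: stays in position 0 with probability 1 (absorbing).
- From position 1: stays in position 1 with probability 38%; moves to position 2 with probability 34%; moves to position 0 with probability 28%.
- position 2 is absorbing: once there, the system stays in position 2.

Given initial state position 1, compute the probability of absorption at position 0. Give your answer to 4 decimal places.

0.4516

Let h(s) be the probability of absorption at position 0 starting from transient state s. Then h(position 0) = 1 and h(position 2) = 0. By first-step analysis:
h(position 1) = 0.28·1 + 0.38·h(position 1) + 0.34·0
Solving: h(position 1) = 0.4516.
Starting from position 1, the probability is 0.4516.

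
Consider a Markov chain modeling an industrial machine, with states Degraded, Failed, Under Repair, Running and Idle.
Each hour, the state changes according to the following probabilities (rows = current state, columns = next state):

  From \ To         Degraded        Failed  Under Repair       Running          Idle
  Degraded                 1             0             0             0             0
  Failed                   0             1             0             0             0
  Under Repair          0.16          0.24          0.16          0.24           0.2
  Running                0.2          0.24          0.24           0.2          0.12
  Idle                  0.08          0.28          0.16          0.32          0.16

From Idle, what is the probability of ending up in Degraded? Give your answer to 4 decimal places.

Let h(s) be the probability of absorption at Degraded starting from transient state s. Then h(Degraded) = 1 and h(Failed) = 0. By first-step analysis:
h(Under Repair) = 0.16·1 + 0.24·0 + 0.16·h(Under Repair) + 0.24·h(Running) + 0.2·h(Idle)
h(Running) = 0.2·1 + 0.24·0 + 0.24·h(Under Repair) + 0.2·h(Running) + 0.12·h(Idle)
h(Idle) = 0.08·1 + 0.28·0 + 0.16·h(Under Repair) + 0.32·h(Running) + 0.16·h(Idle)
Solving: h(Under Repair) = 0.3870, h(Running) = 0.4152, h(Idle) = 0.3271.
Starting from Idle, the probability is 0.3271.

0.3271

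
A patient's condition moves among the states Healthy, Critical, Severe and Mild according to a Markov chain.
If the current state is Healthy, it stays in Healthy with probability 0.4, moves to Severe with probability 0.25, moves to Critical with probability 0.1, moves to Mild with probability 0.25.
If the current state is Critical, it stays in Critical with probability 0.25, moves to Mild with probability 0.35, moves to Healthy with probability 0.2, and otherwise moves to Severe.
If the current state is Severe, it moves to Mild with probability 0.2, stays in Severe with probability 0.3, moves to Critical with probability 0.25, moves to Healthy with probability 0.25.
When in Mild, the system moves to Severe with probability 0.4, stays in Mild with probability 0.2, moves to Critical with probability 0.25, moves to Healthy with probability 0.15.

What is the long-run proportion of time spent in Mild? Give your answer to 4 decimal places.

Let the stationary distribution be π with π = πP and π_1 + π_2 + π_3 + π_4 = 1.
π_1 = 0.4·π_1 + 0.2·π_2 + 0.25·π_3 + 0.15·π_4
π_2 = 0.1·π_1 + 0.25·π_2 + 0.25·π_3 + 0.25·π_4
π_3 = 0.25·π_1 + 0.2·π_2 + 0.3·π_3 + 0.4·π_4
Solving with the normalization constraint gives π = (0.2529, 0.2121, 0.2906, 0.2445).
So the stationary probability of Mild is 0.2445.

0.2445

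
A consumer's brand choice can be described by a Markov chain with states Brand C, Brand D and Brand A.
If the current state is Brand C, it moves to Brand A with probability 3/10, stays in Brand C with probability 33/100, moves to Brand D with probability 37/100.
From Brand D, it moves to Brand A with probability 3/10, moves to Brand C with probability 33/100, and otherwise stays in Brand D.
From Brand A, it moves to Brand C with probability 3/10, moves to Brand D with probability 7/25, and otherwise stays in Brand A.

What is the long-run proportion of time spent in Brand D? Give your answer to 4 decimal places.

0.3393

Let the stationary distribution be π with π = πP and π_1 + π_2 + π_3 = 1.
π_1 = 0.33·π_1 + 0.33·π_2 + 0.3·π_3
π_2 = 0.37·π_1 + 0.37·π_2 + 0.28·π_3
Solving with the normalization constraint gives π = (0.3198, 0.3393, 0.3409).
So the stationary probability of Brand D is 0.3393.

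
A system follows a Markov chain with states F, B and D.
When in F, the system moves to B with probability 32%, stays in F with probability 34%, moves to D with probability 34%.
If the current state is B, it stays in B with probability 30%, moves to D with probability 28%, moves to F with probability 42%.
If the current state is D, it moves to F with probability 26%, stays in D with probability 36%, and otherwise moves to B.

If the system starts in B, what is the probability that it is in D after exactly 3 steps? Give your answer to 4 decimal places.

Propagate the distribution vector 3 steps from B.
After 0 steps: (0.0000, 1.0000, 0.0000)
After 1 step: (0.4200, 0.3000, 0.2800)
After 2 steps: (0.3416, 0.3308, 0.3276)
After 3 steps: (0.3403, 0.3330, 0.3267)
P(in D after 3 steps) = 0.3267

0.3267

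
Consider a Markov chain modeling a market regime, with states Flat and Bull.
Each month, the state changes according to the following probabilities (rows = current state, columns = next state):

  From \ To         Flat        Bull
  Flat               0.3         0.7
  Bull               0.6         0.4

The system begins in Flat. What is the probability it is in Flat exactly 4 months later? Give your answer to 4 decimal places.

0.4659

Propagate the distribution vector 4 months from Flat.
After 0 months: (1.0000, 0.0000)
After 1 month: (0.3000, 0.7000)
After 2 months: (0.5100, 0.4900)
After 3 months: (0.4470, 0.5530)
After 4 months: (0.4659, 0.5341)
P(in Flat after 4 months) = 0.4659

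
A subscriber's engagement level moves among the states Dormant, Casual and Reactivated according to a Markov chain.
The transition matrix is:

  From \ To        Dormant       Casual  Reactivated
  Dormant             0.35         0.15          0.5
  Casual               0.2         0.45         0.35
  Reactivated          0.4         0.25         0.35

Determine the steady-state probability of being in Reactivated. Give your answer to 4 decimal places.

0.3994

Let the stationary distribution be π with π = πP and π_1 + π_2 + π_3 = 1.
π_1 = 0.35·π_1 + 0.2·π_2 + 0.4·π_3
π_2 = 0.15·π_1 + 0.45·π_2 + 0.25·π_3
Solving with the normalization constraint gives π = (0.3293, 0.2713, 0.3994).
So the stationary probability of Reactivated is 0.3994.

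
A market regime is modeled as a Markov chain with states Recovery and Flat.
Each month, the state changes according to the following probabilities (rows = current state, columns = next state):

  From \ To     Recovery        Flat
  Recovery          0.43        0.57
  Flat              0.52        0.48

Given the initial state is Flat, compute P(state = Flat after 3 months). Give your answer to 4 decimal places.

0.5226

Propagate the distribution vector 3 months from Flat.
After 0 months: (0.0000, 1.0000)
After 1 month: (0.5200, 0.4800)
After 2 months: (0.4732, 0.5268)
After 3 months: (0.4774, 0.5226)
P(in Flat after 3 months) = 0.5226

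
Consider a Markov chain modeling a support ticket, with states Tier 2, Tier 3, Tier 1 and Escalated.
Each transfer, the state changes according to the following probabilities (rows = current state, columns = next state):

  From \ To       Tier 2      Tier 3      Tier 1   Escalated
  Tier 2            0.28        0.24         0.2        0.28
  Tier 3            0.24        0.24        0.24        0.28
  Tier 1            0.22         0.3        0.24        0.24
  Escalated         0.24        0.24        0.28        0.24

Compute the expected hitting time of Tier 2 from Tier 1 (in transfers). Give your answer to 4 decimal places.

Let t(s) be the expected number of transfers to first reach Tier 2 from state s, with t(Tier 2) = 0. Conditioning on the first transfer:
t(Tier 3) = 1 + 0.24·t(Tier 3) + 0.24·t(Tier 1) + 0.28·t(Escalated)
t(Tier 1) = 1 + 0.3·t(Tier 3) + 0.24·t(Tier 1) + 0.24·t(Escalated)
t(Escalated) = 1 + 0.24·t(Tier 3) + 0.28·t(Tier 1) + 0.24·t(Escalated)
Solving: t(Tier 3) = 4.2555, t(Tier 1) = 4.3404, t(Escalated) = 4.2587.
Expected transfers from Tier 1 to Tier 2: 4.3404.

4.3404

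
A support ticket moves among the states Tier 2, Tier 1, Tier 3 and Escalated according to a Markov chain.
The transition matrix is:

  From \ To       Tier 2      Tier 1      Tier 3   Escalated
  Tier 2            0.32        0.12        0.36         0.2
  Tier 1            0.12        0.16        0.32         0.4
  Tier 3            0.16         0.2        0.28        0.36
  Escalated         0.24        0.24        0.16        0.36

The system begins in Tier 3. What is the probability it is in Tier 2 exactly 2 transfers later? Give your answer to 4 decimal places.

Propagate the distribution vector 2 transfers from Tier 3.
After 0 transfers: (0.0000, 0.0000, 1.0000, 0.0000)
After 1 transfer: (0.1600, 0.2000, 0.2800, 0.3600)
After 2 transfers: (0.2064, 0.1936, 0.2576, 0.3424)
P(in Tier 2 after 2 transfers) = 0.2064

0.2064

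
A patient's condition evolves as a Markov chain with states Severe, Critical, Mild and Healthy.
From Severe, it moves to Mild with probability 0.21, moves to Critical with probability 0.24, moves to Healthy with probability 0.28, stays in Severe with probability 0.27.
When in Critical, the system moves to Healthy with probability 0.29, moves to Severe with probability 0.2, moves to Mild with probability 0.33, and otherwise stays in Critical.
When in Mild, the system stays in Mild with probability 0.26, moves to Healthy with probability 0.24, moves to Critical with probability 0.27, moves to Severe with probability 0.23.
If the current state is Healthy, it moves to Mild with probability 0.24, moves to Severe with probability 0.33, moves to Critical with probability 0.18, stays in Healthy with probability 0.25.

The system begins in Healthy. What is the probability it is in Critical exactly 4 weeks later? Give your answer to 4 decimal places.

0.2188

Propagate the distribution vector 4 weeks from Healthy.
After 0 weeks: (0.0000, 0.0000, 0.0000, 1.0000)
After 1 week: (0.3300, 0.1800, 0.2400, 0.2500)
After 2 weeks: (0.2628, 0.2214, 0.2511, 0.2647)
After 3 weeks: (0.2603, 0.2184, 0.2571, 0.2642)
After 4 weeks: (0.2603, 0.2188, 0.2570, 0.2640)
P(in Critical after 4 weeks) = 0.2188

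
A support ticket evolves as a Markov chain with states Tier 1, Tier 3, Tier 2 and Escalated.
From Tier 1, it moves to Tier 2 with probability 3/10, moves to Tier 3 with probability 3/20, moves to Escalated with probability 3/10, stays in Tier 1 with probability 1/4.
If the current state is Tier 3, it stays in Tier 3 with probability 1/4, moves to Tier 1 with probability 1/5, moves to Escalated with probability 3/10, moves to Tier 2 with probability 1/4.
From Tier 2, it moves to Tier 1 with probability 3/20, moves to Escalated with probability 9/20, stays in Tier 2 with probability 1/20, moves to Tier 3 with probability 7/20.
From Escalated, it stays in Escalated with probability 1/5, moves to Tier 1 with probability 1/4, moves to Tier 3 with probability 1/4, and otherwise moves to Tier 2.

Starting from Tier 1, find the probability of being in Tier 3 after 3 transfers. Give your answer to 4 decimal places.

Propagate the distribution vector 3 transfers from Tier 1.
After 0 transfers: (1.0000, 0.0000, 0.0000, 0.0000)
After 1 transfer: (0.2500, 0.1500, 0.3000, 0.3000)
After 2 transfers: (0.2125, 0.2550, 0.2175, 0.3150)
After 3 transfers: (0.2155, 0.2505, 0.2329, 0.3011)
P(in Tier 3 after 3 transfers) = 0.2505

0.2505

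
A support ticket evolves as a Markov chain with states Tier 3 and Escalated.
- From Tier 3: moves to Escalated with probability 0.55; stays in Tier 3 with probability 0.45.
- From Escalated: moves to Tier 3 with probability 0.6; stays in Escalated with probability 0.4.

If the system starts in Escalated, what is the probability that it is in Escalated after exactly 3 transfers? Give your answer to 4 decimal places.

0.4765

Propagate the distribution vector 3 transfers from Escalated.
After 0 transfers: (0.0000, 1.0000)
After 1 transfer: (0.6000, 0.4000)
After 2 transfers: (0.5100, 0.4900)
After 3 transfers: (0.5235, 0.4765)
P(in Escalated after 3 transfers) = 0.4765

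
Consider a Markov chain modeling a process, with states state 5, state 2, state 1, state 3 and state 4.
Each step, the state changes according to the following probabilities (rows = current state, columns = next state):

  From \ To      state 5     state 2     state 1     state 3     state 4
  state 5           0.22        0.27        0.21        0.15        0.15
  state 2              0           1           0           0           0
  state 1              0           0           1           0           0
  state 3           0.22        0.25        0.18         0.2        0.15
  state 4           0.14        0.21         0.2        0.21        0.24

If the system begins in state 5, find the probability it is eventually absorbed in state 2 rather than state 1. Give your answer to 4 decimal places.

Let h(s) be the probability of absorption at state 2 starting from transient state s. Then h(state 2) = 1 and h(state 1) = 0. By first-step analysis:
h(state 5) = 0.22·h(state 5) + 0.27·1 + 0.21·0 + 0.15·h(state 3) + 0.15·h(state 4)
h(state 3) = 0.22·h(state 5) + 0.25·1 + 0.18·0 + 0.2·h(state 3) + 0.15·h(state 4)
h(state 4) = 0.14·h(state 5) + 0.21·1 + 0.2·0 + 0.21·h(state 3) + 0.24·h(state 4)
Solving: h(state 5) = 0.5581, h(state 3) = 0.5664, h(state 4) = 0.5356.
Starting from state 5, the probability is 0.5581.

0.5581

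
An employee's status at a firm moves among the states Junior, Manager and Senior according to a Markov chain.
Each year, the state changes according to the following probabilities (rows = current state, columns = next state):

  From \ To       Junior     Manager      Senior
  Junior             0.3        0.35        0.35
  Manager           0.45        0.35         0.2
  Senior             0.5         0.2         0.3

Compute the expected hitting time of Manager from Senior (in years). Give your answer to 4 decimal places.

3.8095

Let t(s) be the expected number of years to first reach Manager from state s, with t(Manager) = 0. Conditioning on the first year:
t(Junior) = 1 + 0.3·t(Junior) + 0.35·t(Senior)
t(Senior) = 1 + 0.5·t(Junior) + 0.3·t(Senior)
Solving: t(Junior) = 3.3333, t(Senior) = 3.8095.
Expected years from Senior to Manager: 3.8095.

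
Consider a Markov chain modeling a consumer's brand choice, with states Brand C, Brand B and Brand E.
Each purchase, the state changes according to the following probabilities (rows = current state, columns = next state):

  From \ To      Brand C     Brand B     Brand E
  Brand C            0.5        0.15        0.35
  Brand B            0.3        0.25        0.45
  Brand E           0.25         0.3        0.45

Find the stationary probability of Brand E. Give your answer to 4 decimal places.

Let the stationary distribution be π with π = πP and π_1 + π_2 + π_3 = 1.
π_1 = 0.5·π_1 + 0.3·π_2 + 0.25·π_3
π_2 = 0.15·π_1 + 0.25·π_2 + 0.3·π_3
Solving with the normalization constraint gives π = (0.3491, 0.2358, 0.4151).
So the stationary probability of Brand E is 0.4151.

0.4151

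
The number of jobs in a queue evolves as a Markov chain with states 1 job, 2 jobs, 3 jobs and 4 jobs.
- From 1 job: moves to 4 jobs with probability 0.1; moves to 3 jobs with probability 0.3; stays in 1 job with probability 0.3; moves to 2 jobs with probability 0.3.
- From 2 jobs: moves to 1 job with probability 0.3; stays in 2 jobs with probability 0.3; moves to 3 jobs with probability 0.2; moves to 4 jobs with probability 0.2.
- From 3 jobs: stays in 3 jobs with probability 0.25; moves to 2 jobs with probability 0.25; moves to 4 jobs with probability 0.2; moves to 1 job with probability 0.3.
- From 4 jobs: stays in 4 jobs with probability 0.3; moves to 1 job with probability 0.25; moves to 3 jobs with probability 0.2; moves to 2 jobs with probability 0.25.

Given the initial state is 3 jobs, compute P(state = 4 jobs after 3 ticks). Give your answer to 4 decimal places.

Propagate the distribution vector 3 ticks from 3 jobs.
After 0 ticks: (0.0000, 0.0000, 1.0000, 0.0000)
After 1 tick: (0.3000, 0.2500, 0.2500, 0.2000)
After 2 ticks: (0.2900, 0.2775, 0.2425, 0.1900)
After 3 ticks: (0.2905, 0.2784, 0.2411, 0.1900)
P(in 4 jobs after 3 ticks) = 0.1900

0.1900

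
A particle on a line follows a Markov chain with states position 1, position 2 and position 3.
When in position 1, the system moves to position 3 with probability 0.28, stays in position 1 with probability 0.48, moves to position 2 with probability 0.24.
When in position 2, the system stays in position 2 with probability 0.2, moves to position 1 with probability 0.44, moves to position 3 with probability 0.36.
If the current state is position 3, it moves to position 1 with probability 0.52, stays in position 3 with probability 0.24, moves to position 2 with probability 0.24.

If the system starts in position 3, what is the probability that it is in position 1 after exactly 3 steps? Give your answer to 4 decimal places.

0.4824

Propagate the distribution vector 3 steps from position 3.
After 0 steps: (0.0000, 0.0000, 1.0000)
After 1 step: (0.5200, 0.2400, 0.2400)
After 2 steps: (0.4800, 0.2304, 0.2896)
After 3 steps: (0.4824, 0.2308, 0.2868)
P(in position 1 after 3 steps) = 0.4824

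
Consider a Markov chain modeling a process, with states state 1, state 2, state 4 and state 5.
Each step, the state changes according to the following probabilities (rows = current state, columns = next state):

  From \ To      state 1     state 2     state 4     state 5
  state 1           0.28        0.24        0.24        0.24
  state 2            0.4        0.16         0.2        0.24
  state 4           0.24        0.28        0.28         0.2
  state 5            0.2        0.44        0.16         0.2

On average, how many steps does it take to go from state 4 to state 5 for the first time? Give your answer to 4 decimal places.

Let t(s) be the expected number of steps to first reach state 5 from state s, with t(state 5) = 0. Conditioning on the first step:
t(state 1) = 1 + 0.28·t(state 1) + 0.24·t(state 2) + 0.24·t(state 4)
t(state 2) = 1 + 0.4·t(state 1) + 0.16·t(state 2) + 0.2·t(state 4)
t(state 4) = 1 + 0.24·t(state 1) + 0.28·t(state 2) + 0.28·t(state 4)
Solving: t(state 1) = 4.3406, t(state 2) = 4.3339, t(state 4) = 4.5211.
Expected steps from state 4 to state 5: 4.5211.

4.5211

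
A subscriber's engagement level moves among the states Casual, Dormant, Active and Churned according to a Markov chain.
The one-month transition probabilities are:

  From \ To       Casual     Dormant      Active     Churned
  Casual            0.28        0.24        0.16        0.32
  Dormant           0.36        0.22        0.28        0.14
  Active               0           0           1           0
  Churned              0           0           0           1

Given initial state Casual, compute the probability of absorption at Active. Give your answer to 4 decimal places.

Let h(s) be the probability of absorption at Active starting from transient state s. Then h(Active) = 1 and h(Churned) = 0. By first-step analysis:
h(Casual) = 0.28·h(Casual) + 0.24·h(Dormant) + 0.16·1 + 0.32·0
h(Dormant) = 0.36·h(Casual) + 0.22·h(Dormant) + 0.28·1 + 0.14·0
Solving: h(Casual) = 0.4040, h(Dormant) = 0.5455.
Starting from Casual, the probability is 0.4040.

0.4040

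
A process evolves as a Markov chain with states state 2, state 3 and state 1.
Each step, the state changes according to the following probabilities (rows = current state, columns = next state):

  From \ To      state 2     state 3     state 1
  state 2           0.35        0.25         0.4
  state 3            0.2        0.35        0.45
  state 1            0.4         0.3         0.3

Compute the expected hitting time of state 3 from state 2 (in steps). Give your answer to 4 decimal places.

3.7288

Let t(s) be the expected number of steps to first reach state 3 from state s, with t(state 3) = 0. Conditioning on the first step:
t(state 2) = 1 + 0.35·t(state 2) + 0.4·t(state 1)
t(state 1) = 1 + 0.4·t(state 2) + 0.3·t(state 1)
Solving: t(state 2) = 3.7288, t(state 1) = 3.5593.
Expected steps from state 2 to state 3: 3.7288.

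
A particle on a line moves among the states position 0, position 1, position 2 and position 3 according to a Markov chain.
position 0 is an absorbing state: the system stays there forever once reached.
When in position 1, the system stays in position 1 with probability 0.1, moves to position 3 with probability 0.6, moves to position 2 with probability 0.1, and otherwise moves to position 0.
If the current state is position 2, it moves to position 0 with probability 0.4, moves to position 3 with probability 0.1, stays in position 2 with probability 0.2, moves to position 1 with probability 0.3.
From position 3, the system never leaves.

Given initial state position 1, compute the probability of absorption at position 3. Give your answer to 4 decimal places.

Let h(s) be the probability of absorption at position 3 starting from transient state s. Then h(position 3) = 1 and h(position 0) = 0. By first-step analysis:
h(position 1) = 0.2·0 + 0.1·h(position 1) + 0.1·h(position 2) + 0.6·1
h(position 2) = 0.4·0 + 0.3·h(position 1) + 0.2·h(position 2) + 0.1·1
Solving: h(position 1) = 0.7101, h(position 2) = 0.3913.
Starting from position 1, the probability is 0.7101.

0.7101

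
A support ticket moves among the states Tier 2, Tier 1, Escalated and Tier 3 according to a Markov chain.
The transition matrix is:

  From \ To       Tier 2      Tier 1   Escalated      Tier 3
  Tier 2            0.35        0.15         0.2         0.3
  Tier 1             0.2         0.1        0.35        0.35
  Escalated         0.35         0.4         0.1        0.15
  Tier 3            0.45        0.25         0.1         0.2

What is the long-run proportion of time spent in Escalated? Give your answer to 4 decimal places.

Let the stationary distribution be π with π = πP and π_1 + π_2 + π_3 + π_4 = 1.
π_1 = 0.35·π_1 + 0.2·π_2 + 0.35·π_3 + 0.45·π_4
π_2 = 0.15·π_1 + 0.1·π_2 + 0.4·π_3 + 0.25·π_4
π_3 = 0.2·π_1 + 0.35·π_2 + 0.1·π_3 + 0.1·π_4
Solving with the normalization constraint gives π = (0.3439, 0.2119, 0.1874, 0.2568).
So the stationary probability of Escalated is 0.1874.

0.1874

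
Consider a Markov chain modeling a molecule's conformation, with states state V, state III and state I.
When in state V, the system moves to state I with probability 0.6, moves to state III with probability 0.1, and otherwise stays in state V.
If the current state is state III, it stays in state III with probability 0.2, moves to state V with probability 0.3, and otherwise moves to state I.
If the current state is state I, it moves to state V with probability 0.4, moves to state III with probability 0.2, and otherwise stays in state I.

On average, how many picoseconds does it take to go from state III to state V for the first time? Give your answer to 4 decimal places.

Let t(s) be the expected number of picoseconds to first reach state V from state s, with t(state V) = 0. Conditioning on the first picosecond:
t(state III) = 1 + 0.2·t(state III) + 0.5·t(state I)
t(state I) = 1 + 0.2·t(state III) + 0.4·t(state I)
Solving: t(state III) = 2.8947, t(state I) = 2.6316.
Expected picoseconds from state III to state V: 2.8947.

2.8947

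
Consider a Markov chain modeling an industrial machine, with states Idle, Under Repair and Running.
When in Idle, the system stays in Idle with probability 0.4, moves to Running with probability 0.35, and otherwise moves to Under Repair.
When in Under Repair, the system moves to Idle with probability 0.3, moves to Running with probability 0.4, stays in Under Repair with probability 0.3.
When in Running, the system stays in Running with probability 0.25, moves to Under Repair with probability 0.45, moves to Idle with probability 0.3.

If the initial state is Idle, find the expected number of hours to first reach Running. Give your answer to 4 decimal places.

Let t(s) be the expected number of hours to first reach Running from state s, with t(Running) = 0. Conditioning on the first hour:
t(Idle) = 1 + 0.4·t(Idle) + 0.25·t(Under Repair)
t(Under Repair) = 1 + 0.3·t(Idle) + 0.3·t(Under Repair)
Solving: t(Idle) = 2.7536, t(Under Repair) = 2.6087.
Expected hours from Idle to Running: 2.7536.

2.7536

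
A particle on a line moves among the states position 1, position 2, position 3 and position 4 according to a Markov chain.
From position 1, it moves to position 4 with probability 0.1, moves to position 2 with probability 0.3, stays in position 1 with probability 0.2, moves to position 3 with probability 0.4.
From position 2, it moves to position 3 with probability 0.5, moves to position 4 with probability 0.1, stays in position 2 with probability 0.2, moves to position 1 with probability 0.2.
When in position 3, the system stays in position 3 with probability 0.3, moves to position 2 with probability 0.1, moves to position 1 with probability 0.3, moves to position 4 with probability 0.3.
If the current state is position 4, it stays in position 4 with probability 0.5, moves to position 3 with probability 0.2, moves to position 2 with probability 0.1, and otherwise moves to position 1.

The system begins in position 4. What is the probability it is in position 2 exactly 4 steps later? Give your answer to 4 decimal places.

0.1617

Propagate the distribution vector 4 steps from position 4.
After 0 steps: (0.0000, 0.0000, 0.0000, 1.0000)
After 1 step: (0.2000, 0.1000, 0.2000, 0.5000)
After 2 steps: (0.2200, 0.1500, 0.2900, 0.3400)
After 3 steps: (0.2290, 0.1590, 0.3180, 0.2940)
After 4 steps: (0.2318, 0.1617, 0.3253, 0.2812)
P(in position 2 after 4 steps) = 0.1617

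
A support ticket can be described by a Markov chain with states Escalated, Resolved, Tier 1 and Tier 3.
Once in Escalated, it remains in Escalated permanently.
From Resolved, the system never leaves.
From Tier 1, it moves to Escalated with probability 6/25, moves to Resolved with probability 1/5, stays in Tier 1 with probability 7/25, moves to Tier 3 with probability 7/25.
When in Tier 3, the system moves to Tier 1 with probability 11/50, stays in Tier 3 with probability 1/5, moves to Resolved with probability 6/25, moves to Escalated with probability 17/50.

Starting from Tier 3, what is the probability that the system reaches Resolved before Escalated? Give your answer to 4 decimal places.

Let h(s) be the probability of absorption at Resolved starting from transient state s. Then h(Resolved) = 1 and h(Escalated) = 0. By first-step analysis:
h(Tier 1) = 0.24·0 + 0.2·1 + 0.28·h(Tier 1) + 0.28·h(Tier 3)
h(Tier 3) = 0.34·0 + 0.24·1 + 0.22·h(Tier 1) + 0.2·h(Tier 3)
Solving: h(Tier 1) = 0.4417, h(Tier 3) = 0.4215.
Starting from Tier 3, the probability is 0.4215.

0.4215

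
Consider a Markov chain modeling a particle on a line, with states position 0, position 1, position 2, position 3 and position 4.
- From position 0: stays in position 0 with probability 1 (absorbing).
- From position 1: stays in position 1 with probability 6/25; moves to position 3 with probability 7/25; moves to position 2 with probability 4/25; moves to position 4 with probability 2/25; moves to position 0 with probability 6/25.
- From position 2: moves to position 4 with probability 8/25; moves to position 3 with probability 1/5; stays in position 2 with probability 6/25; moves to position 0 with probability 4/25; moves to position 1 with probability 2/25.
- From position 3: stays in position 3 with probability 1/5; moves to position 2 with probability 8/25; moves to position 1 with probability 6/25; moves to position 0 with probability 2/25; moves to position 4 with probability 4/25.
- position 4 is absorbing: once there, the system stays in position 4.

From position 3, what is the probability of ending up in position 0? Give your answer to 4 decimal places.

0.4156

Let h(s) be the probability of absorption at position 0 starting from transient state s. Then h(position 0) = 1 and h(position 4) = 0. By first-step analysis:
h(position 1) = 0.24·1 + 0.24·h(position 1) + 0.16·h(position 2) + 0.28·h(position 3) + 0.08·0
h(position 2) = 0.16·1 + 0.08·h(position 1) + 0.24·h(position 2) + 0.2·h(position 3) + 0.32·0
h(position 3) = 0.08·1 + 0.24·h(position 1) + 0.32·h(position 2) + 0.2·h(position 3) + 0.16·0
Solving: h(position 1) = 0.5484, h(position 2) = 0.3776, h(position 3) = 0.4156.
Starting from position 3, the probability is 0.4156.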